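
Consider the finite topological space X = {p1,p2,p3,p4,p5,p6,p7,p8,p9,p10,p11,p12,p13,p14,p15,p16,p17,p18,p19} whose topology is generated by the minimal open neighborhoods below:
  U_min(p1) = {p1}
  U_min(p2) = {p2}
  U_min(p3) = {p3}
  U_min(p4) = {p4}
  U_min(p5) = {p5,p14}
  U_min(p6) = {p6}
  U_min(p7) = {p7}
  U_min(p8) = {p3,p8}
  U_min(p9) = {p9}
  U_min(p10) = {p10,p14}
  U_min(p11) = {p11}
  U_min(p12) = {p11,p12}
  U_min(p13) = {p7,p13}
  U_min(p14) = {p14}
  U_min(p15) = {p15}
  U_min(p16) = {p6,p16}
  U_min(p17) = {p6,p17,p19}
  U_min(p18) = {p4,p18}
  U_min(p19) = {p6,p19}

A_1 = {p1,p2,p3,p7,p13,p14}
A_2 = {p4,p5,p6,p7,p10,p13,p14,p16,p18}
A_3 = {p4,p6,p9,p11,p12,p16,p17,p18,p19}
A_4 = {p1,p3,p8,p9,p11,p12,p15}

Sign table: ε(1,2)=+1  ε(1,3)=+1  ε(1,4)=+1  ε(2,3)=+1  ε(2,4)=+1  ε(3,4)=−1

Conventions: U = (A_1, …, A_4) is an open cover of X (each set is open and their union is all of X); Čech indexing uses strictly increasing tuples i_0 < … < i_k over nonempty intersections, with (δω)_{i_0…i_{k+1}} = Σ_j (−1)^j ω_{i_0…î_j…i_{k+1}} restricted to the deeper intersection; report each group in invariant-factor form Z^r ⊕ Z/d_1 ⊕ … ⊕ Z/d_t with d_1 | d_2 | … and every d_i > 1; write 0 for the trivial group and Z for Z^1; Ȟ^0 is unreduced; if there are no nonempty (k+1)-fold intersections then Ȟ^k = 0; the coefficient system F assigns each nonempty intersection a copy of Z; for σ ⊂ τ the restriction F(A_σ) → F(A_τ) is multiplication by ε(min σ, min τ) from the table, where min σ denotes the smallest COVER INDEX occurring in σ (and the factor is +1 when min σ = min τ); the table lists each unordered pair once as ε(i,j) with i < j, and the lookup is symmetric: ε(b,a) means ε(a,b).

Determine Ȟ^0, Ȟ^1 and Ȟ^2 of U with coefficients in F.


Ȟ^0 ≅ 0, Ȟ^1 ≅ Z/2, Ȟ^2 ≅ 0

intersection data:
  A12={p7,p13,p14} A14={p1,p3} A23={p4,p6,p16,p18} A34={p9,p11,p12}
C dims 4,4; δ0: rk 4, SNF 1^3·2
Ȟ^0 = (4 − 4) − 0 = 0, so Ȟ^0 ≅ 0
Ȟ^1 = (4 − 0) − 4 = 0 plus torsion [2], so Ȟ^1 ≅ Z/2
Ȟ^2 = (0 − 0) − 0 = 0, so Ȟ^2 ≅ 0


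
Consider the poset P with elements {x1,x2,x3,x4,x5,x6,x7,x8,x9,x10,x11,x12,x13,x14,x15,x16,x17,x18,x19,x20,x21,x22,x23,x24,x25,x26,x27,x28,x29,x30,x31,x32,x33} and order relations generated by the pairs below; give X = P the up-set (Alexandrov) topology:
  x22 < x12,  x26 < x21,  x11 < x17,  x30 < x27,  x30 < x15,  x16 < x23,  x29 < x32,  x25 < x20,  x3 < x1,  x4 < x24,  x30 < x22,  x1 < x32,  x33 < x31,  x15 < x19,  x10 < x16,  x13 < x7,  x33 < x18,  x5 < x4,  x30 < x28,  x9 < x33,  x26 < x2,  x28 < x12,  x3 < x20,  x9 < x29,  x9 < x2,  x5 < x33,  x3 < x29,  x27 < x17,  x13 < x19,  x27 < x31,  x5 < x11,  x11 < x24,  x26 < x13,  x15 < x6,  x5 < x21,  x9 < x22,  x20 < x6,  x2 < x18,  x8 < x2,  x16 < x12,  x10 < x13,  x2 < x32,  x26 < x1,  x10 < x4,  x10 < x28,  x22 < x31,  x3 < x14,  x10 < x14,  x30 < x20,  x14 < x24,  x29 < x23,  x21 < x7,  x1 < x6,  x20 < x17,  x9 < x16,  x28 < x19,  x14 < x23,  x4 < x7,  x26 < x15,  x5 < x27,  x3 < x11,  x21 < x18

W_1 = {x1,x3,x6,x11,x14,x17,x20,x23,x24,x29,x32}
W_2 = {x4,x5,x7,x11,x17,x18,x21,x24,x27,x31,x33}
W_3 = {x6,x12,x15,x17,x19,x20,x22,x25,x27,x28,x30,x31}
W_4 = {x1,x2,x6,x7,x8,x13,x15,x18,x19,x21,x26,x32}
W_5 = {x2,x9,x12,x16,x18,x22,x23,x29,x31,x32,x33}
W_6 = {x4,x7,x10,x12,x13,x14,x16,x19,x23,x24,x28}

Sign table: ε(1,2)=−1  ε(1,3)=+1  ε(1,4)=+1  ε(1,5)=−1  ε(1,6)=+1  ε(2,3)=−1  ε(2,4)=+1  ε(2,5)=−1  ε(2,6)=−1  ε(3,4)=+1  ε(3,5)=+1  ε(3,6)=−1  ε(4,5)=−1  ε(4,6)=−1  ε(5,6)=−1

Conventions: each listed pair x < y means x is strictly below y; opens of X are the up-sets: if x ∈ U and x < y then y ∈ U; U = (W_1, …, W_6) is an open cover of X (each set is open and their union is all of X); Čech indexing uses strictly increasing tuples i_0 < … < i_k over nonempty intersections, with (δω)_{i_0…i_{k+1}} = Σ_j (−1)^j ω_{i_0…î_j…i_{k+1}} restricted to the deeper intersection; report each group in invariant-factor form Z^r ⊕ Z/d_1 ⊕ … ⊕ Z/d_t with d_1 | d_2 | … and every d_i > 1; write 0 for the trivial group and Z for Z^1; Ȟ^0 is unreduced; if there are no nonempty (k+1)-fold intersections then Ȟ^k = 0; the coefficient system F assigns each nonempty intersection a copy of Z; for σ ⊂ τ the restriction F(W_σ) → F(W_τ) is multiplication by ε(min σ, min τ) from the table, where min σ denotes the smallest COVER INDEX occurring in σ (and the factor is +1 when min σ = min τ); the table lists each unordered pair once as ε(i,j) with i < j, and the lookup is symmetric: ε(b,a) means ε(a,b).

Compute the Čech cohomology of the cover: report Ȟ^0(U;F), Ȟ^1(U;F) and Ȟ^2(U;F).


Ȟ^0 ≅ 0, Ȟ^1 ≅ Z/2 and Ȟ^2 ≅ Z

nerve of the cover:
  W12={x11,x17,x24} W13={x6,x17,x20} W14={x1,x6,x32} W15={x23,x29,x32} W16={x14,x23,x24} W23={x17,x27,x31} W24={x7,x18,x21} W25={x18,x31,x33} W26={x4,x7,x24} W34={x6,x15,x19} W35={x12,x22,x31} W36={x12,x19,x28} W45={x2,x18,x32} W46={x7,x13,x19} W56={x12,x16,x23}
  W123={x17} W126={x24} W134={x6} W145={x32} W156={x23} W235={x31} W245={x18} W246={x7} W346={x19} W356={x12}
C dims 6,15,10; δ0: rk 6, SNF 1^5·2; δ1: rk 9, SNF 1^9
Ȟ^0 = (6 − 6) − 0 = 0, so Ȟ^0 ≅ 0
Ȟ^1 = (15 − 9) − 6 = 0 plus torsion [2], so Ȟ^1 ≅ Z/2
Ȟ^2 = (10 − 0) − 9 = 1, so Ȟ^2 ≅ Z


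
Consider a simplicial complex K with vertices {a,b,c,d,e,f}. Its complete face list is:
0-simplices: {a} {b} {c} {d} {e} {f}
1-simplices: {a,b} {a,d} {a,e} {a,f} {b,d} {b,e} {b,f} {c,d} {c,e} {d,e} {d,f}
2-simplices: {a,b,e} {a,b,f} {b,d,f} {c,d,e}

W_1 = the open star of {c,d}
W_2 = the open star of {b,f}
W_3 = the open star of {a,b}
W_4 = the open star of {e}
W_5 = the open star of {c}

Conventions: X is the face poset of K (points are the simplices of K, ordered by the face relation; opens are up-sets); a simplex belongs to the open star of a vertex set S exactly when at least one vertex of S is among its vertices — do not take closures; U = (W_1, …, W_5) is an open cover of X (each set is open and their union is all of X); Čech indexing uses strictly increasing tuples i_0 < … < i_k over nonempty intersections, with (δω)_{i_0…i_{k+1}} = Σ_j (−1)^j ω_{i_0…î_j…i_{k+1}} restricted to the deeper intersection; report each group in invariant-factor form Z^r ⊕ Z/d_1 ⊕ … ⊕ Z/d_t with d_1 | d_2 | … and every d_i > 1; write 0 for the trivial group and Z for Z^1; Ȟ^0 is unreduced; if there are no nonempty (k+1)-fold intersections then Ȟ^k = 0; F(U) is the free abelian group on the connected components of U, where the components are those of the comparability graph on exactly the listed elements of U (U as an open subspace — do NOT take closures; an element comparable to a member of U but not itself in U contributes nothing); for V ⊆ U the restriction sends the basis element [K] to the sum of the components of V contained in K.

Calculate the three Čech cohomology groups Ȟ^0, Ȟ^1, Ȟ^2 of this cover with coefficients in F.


Ȟ^0 = Z,  Ȟ^1 = Z^2,  Ȟ^2 = 0

nonempty overlaps:
  W1={{c},{d},{a,d},{b,d},{c,d},{c,e},{d,e},{d,f},{b,d,f},{c,d,e}} W2={{b},{f},{a,b},{a,f},{b,d},{b,e},{b,f},{d,f},{a,b,e},{a,b,f},{b,d,f}} W3={{a},{b},{a,b},{a,d},{a,e},{a,f},{b,d},{b,e},{b,f},{a,b,e},{a,b,f},{b,d,f}} W4={{e},{a,e},{b,e},{c,e},{d,e},{a,b,e},{c,d,e}} W5={{c},{c,d},{c,e},{c,d,e}}
  W12={{b,d},{d,f},{b,d,f}} W13={{a,d},{b,d},{b,d,f}} W14={{c,e},{d,e},{c,d,e}} W15={{c},{c,d},{c,e},{c,d,e}} W23={{b},{a,b},{a,f},{b,d},{b,e},{b,f},{a,b,e},{a,b,f},{b,d,f}} W24={{b,e},{a,b,e}} W34={{a,e},{b,e},{a,b,e}} W45={{c,e},{c,d,e}}
  W123={{b,d},{b,d,f}} W145={{c,e},{c,d,e}} W234={{b,e},{a,b,e}}
components per intersection:
  W1: {{c},{d},{a,d},{b,d},{c,d},{c,e},{d,e},{d,f},{b,d,f},{c,d,e}}
  W2: {{b},{f},{a,b},{a,f},{b,d},{b,e},{b,f},{d,f},{a,b,e},{a,b,f},{b,d,f}}
  W3: {{a},{b},{a,b},{a,d},{a,e},{a,f},{b,d},{b,e},{b,f},{a,b,e},{a,b,f},{b,d,f}}
  W4: {{e},{a,e},{b,e},{c,e},{d,e},{a,b,e},{c,d,e}}
  W5: {{c},{c,d},{c,e},{c,d,e}}
  W12: {{b,d},{d,f},{b,d,f}}
  W13: {{a,d}} {{b,d},{b,d,f}}
  W14: {{c,e},{d,e},{c,d,e}}
  W15: {{c},{c,d},{c,e},{c,d,e}}
  W23: {{b},{a,b},{a,f},{b,d},{b,e},{b,f},{a,b,e},{a,b,f},{b,d,f}}
  W24: {{b,e},{a,b,e}}
  W34: {{a,e},{b,e},{a,b,e}}
  W45: {{c,e},{c,d,e}}
  W123: {{b,d},{b,d,f}}
  W145: {{c,e},{c,d,e}}
  W234: {{b,e},{a,b,e}}
C dims 5,9,3; δ0: rk 4, SNF 1^4; δ1: rk 3, SNF 1^3
degree 0: 5−4−0 = 1 → Ȟ^0 ≅ Z
degree 1: 9−3−4 = 2 → Ȟ^1 ≅ Z^2
degree 2: 3−0−3 = 0 → Ȟ^2 ≅ 0


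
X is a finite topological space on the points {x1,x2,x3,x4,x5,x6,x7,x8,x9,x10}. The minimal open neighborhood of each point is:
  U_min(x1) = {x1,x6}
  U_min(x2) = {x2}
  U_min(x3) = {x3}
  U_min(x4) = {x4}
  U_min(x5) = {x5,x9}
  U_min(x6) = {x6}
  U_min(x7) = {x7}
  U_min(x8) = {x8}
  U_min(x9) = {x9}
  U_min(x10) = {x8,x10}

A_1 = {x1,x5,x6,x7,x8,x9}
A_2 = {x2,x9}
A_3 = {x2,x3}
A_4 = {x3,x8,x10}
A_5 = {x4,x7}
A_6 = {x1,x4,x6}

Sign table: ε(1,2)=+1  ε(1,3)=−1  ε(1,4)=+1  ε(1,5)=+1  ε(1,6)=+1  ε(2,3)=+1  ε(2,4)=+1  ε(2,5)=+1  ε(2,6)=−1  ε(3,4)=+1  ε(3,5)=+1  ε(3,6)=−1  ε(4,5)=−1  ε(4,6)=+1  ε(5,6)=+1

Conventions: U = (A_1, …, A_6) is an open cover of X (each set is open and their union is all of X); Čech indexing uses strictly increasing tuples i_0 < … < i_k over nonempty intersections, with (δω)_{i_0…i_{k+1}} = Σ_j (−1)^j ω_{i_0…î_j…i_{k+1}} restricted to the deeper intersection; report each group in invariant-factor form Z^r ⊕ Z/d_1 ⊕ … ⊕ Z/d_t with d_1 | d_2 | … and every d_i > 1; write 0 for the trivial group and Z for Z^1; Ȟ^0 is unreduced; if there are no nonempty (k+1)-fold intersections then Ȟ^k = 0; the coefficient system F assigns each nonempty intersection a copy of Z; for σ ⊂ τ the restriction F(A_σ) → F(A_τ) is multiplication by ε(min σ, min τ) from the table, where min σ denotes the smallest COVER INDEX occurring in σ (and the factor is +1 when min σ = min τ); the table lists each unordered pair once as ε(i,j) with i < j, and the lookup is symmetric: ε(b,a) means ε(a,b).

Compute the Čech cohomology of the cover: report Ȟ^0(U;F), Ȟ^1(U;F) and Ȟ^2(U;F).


Ȟ^0 ≅ Z,  Ȟ^1 ≅ Z^2,  Ȟ^2 ≅ 0

nonempty intersections:
  A12={x9} A14={x8} A15={x7} A16={x1,x6} A23={x2} A34={x3} A56={x4}
C dims 6,7; δ0: rk 5, SNF 1^5
Ȟ^0: (6−5)−0=1 ⇒ Z
Ȟ^1: (7−0)−5=2 ⇒ Z^2
Ȟ^2: (0−0)−0=0 ⇒ 0


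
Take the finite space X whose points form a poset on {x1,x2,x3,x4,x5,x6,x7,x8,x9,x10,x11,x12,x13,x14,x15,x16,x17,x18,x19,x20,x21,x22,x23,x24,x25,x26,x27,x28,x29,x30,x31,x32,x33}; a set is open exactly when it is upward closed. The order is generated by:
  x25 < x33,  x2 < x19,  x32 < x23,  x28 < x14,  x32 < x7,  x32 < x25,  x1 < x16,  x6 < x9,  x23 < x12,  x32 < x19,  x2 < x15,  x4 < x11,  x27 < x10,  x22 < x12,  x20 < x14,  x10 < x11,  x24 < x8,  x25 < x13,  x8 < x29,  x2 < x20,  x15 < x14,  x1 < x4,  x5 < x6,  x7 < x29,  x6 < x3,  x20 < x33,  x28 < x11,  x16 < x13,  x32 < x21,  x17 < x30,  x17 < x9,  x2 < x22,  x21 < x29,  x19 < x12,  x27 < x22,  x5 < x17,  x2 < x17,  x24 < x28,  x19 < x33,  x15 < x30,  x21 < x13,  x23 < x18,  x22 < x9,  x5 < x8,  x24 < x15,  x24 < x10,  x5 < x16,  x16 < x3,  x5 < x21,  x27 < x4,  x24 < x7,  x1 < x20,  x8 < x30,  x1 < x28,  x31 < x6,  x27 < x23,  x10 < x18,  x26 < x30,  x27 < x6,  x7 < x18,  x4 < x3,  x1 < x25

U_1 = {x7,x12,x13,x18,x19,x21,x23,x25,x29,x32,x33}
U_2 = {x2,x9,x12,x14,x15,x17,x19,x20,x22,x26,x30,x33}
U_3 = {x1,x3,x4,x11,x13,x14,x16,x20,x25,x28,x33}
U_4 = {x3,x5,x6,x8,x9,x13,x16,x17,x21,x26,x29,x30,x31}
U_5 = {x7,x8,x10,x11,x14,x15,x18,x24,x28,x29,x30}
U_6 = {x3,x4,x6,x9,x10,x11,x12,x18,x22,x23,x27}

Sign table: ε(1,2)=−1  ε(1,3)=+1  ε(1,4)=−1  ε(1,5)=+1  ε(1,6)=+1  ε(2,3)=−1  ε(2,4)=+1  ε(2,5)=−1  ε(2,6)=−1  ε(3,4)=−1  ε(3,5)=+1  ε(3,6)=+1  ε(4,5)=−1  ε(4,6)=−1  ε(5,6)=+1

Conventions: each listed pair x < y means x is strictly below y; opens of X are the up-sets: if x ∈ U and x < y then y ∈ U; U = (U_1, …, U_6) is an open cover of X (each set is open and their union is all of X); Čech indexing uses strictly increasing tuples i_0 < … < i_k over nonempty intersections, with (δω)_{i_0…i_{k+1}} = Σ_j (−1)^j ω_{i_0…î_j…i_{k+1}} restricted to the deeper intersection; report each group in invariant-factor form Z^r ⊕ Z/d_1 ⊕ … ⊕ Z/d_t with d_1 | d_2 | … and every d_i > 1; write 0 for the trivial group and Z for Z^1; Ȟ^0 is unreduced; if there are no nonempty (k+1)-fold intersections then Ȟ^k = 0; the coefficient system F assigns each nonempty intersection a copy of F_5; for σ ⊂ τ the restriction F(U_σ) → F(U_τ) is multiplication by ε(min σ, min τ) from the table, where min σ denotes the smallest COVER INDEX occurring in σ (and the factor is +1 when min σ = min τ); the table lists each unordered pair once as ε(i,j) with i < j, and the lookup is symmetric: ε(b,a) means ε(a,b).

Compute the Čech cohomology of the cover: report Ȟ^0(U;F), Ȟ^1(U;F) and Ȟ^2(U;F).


nerve simplices:
  U12={x12,x19,x33} U13={x13,x25,x33} U14={x13,x21,x29} U15={x7,x18,x29} U16={x12,x18,x23} U23={x14,x20,x33} U24={x9,x17,x26,x30} U25={x14,x15,x30} U26={x9,x12,x22} U34={x3,x13,x16} U35={x11,x14,x28} U36={x3,x4,x11} U45={x8,x29,x30} U46={x3,x6,x9} U56={x10,x11,x18}
  U123={x33} U126={x12} U134={x13} U145={x29} U156={x18} U235={x14} U245={x30} U246={x9} U346={x3} U356={x11}
C dims 6,15,10; δ0: rk_F5 5; δ1: rk_F5 10
degree 0: 6−5−0 = 1 → Ȟ^0 ≅ Z/5
degree 1: 15−10−5 = 0 → Ȟ^1 ≅ 0
degree 2: 10−0−10 = 0 → Ȟ^2 ≅ 0

Ȟ^0 ≅ Z/5; Ȟ^1 ≅ 0; Ȟ^2 ≅ 0


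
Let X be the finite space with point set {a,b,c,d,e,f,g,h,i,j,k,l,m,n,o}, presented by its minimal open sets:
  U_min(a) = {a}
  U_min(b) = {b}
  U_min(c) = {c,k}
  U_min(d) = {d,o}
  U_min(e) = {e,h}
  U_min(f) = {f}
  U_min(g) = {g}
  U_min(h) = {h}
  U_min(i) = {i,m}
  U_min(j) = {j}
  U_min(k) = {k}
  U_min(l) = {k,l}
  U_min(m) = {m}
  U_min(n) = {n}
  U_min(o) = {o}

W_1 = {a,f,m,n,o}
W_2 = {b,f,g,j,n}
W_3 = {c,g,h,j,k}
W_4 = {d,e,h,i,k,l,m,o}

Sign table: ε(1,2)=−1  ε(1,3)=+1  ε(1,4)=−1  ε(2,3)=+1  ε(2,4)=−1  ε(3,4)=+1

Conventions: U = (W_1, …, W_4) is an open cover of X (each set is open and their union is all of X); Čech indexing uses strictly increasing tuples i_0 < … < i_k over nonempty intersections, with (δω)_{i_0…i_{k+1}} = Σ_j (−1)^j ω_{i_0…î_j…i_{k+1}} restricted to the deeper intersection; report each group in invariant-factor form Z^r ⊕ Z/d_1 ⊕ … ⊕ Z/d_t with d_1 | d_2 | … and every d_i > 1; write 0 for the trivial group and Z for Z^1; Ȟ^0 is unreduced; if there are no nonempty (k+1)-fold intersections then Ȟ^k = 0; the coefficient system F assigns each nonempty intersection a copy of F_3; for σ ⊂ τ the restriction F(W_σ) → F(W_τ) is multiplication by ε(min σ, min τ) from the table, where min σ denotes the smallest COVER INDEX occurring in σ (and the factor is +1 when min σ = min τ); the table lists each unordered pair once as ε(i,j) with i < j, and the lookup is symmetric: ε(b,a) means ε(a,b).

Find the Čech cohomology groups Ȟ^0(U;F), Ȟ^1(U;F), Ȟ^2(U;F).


nerve of the cover:
  W12={f,n} W14={m,o} W23={g,j} W34={h,k}
C dims 4,4; δ0: rk_F3 3
Ȟ^0 = (4 − 3) − 0 = 1, so Ȟ^0 ≅ Z/3
Ȟ^1 = (4 − 0) − 3 = 1, so Ȟ^1 ≅ Z/3
Ȟ^2 = (0 − 0) − 0 = 0, so Ȟ^2 ≅ 0

Ȟ^0 = Z/3, Ȟ^1 = Z/3, Ȟ^2 = 0


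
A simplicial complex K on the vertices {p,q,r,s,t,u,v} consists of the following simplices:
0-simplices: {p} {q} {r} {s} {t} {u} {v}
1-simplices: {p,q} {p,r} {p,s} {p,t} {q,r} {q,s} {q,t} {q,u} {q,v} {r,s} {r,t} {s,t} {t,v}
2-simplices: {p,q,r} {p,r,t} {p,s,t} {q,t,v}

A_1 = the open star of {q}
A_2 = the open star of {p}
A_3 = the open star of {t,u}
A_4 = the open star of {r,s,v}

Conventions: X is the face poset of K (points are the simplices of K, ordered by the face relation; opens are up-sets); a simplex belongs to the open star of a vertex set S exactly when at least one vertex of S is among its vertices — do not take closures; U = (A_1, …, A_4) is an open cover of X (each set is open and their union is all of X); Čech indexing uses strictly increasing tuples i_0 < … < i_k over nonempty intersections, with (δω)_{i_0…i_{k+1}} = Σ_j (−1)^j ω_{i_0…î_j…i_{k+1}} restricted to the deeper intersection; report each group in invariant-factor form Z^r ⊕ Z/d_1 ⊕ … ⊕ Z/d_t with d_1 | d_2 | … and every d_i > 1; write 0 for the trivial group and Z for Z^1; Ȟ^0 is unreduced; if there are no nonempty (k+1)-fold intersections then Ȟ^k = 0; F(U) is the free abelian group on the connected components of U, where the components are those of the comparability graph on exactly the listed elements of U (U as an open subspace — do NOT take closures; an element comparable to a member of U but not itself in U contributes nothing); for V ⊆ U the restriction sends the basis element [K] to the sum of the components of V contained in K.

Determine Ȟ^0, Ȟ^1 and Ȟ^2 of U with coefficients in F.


nerve of the cover:
  A1={{q},{p,q},{q,r},{q,s},{q,t},{q,u},{q,v},{p,q,r},{q,t,v}} A2={{p},{p,q},{p,r},{p,s},{p,t},{p,q,r},{p,r,t},{p,s,t}} A3={{t},{u},{p,t},{q,t},{q,u},{r,t},{s,t},{t,v},{p,r,t},{p,s,t},{q,t,v}} A4={{r},{s},{v},{p,r},{p,s},{q,r},{q,s},{q,v},{r,s},{r,t},{s,t},{t,v},{p,q,r},{p,r,t},{p,s,t},{q,t,v}}
  A12={{p,q},{p,q,r}} A13={{q,t},{q,u},{q,t,v}} A14={{q,r},{q,s},{q,v},{p,q,r},{q,t,v}} A23={{p,t},{p,r,t},{p,s,t}} A24={{p,r},{p,s},{p,q,r},{p,r,t},{p,s,t}} A34={{r,t},{s,t},{t,v},{p,r,t},{p,s,t},{q,t,v}}
  A124={{p,q,r}} A134={{q,t,v}} A234={{p,r,t},{p,s,t}}
components per intersection:
  A1: {{q},{p,q},{q,r},{q,s},{q,t},{q,u},{q,v},{p,q,r},{q,t,v}}
  A2: {{p},{p,q},{p,r},{p,s},{p,t},{p,q,r},{p,r,t},{p,s,t}}
  A3: {{t},{p,t},{q,t},{r,t},{s,t},{t,v},{p,r,t},{p,s,t},{q,t,v}} {{u},{q,u}}
  A4: {{r},{s},{p,r},{p,s},{q,r},{q,s},{r,s},{r,t},{s,t},{p,q,r},{p,r,t},{p,s,t}} {{v},{q,v},{t,v},{q,t,v}}
  A12: {{p,q},{p,q,r}}
  A13: {{q,t},{q,t,v}} {{q,u}}
  A14: {{q,r},{p,q,r}} {{q,s}} {{q,v},{q,t,v}}
  A23: {{p,t},{p,r,t},{p,s,t}}
  A24: {{p,r},{p,q,r},{p,r,t}} {{p,s},{p,s,t}}
  A34: {{r,t},{p,r,t}} {{s,t},{p,s,t}} {{t,v},{q,t,v}}
  A124: {{p,q,r}}
  A134: {{q,t,v}}
  A234: {{p,r,t}} {{p,s,t}}
C dims 6,12,4; δ0: rk 5, SNF 1^5; δ1: rk 4, SNF 1^4
Ȟ^0 = (6 − 5) − 0 = 1, so Ȟ^0 ≅ Z
Ȟ^1 = (12 − 4) − 5 = 3, so Ȟ^1 ≅ Z^3
Ȟ^2 = (4 − 0) − 4 = 0, so Ȟ^2 ≅ 0

Ȟ^0 = Z; Ȟ^1 = Z^3; Ȟ^2 = 0


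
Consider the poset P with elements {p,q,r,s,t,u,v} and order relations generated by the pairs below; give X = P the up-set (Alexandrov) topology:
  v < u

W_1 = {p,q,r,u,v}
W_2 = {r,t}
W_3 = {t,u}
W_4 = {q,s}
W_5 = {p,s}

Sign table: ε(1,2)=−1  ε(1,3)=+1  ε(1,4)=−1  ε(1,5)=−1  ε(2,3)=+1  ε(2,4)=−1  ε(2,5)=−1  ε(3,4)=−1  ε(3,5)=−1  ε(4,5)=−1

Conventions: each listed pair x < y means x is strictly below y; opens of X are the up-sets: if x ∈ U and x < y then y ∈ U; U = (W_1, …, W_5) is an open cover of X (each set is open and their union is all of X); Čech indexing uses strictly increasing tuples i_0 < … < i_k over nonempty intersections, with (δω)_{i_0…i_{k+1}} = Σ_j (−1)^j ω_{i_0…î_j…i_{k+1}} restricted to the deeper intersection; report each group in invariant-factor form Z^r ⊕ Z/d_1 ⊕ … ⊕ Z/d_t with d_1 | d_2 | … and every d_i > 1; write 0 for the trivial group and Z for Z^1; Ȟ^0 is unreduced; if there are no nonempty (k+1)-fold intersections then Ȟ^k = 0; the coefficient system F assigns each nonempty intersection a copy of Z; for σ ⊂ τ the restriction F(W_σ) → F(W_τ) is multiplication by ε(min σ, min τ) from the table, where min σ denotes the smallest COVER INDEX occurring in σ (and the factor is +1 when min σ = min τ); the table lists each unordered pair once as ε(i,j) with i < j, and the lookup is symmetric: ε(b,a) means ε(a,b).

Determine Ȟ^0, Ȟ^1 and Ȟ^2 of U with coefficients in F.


Ȟ^0 = 0, Ȟ^1 = Z ⊕ Z/2 and Ȟ^2 = 0

cover nerve:
  W12={r} W13={u} W14={q} W15={p} W23={t} W45={s}
C dims 5,6; δ0: rk 5, SNF 1^4·2
Ȟ^0: (5−5)−0=0 ⇒ 0
Ȟ^1: (6−0)−5=1 plus torsion [2] ⇒ Z ⊕ Z/2
Ȟ^2: (0−0)−0=0 ⇒ 0


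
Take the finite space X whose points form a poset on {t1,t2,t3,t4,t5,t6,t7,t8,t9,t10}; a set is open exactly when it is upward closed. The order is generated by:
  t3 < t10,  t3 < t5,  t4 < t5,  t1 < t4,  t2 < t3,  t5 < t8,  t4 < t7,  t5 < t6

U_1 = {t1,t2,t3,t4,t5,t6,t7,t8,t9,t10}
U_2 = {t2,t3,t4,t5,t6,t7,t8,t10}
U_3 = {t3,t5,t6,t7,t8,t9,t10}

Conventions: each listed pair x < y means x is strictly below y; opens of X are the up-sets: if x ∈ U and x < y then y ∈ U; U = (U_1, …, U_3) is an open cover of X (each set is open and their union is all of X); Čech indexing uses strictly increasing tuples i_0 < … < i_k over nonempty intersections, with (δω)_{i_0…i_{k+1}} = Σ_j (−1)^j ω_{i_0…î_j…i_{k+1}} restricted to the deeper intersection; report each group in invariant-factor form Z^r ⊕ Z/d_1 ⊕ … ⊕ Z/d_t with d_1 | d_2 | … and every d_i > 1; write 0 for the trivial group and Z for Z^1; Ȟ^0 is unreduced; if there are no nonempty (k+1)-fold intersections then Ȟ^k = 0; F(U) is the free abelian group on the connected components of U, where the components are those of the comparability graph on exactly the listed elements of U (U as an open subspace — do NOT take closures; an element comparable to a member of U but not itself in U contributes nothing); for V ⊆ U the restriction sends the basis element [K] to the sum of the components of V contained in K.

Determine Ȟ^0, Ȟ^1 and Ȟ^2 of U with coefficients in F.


cover nerve:
  U12={t2,t3,t4,t5,t6,t7,t8,t10} U13={t3,t5,t6,t7,t8,t9,t10} U23={t3,t5,t6,t7,t8,t10}
  U123={t3,t5,t6,t7,t8,t10}
components per intersection:
  U1: {t1,t2,t3,t4,t5,t6,t7,t8,t10} {t9}
  U2: {t2,t3,t4,t5,t6,t7,t8,t10}
  U3: {t3,t5,t6,t8,t10} {t7} {t9}
  U12: {t2,t3,t4,t5,t6,t7,t8,t10}
  U13: {t3,t5,t6,t8,t10} {t7} {t9}
  U23: {t3,t5,t6,t8,t10} {t7}
  U123: {t3,t5,t6,t8,t10} {t7}
C dims 6,6,2; δ0: rk 4, SNF 1^4; δ1: rk 2, SNF 1^2
Ȟ^0: (6−4)−0=2 ⇒ Z^2
Ȟ^1: (6−2)−4=0 ⇒ 0
Ȟ^2: (2−0)−2=0 ⇒ 0

Ȟ^0(U;F) ≅ Z^2, Ȟ^1(U;F) ≅ 0, Ȟ^2(U;F) ≅ 0


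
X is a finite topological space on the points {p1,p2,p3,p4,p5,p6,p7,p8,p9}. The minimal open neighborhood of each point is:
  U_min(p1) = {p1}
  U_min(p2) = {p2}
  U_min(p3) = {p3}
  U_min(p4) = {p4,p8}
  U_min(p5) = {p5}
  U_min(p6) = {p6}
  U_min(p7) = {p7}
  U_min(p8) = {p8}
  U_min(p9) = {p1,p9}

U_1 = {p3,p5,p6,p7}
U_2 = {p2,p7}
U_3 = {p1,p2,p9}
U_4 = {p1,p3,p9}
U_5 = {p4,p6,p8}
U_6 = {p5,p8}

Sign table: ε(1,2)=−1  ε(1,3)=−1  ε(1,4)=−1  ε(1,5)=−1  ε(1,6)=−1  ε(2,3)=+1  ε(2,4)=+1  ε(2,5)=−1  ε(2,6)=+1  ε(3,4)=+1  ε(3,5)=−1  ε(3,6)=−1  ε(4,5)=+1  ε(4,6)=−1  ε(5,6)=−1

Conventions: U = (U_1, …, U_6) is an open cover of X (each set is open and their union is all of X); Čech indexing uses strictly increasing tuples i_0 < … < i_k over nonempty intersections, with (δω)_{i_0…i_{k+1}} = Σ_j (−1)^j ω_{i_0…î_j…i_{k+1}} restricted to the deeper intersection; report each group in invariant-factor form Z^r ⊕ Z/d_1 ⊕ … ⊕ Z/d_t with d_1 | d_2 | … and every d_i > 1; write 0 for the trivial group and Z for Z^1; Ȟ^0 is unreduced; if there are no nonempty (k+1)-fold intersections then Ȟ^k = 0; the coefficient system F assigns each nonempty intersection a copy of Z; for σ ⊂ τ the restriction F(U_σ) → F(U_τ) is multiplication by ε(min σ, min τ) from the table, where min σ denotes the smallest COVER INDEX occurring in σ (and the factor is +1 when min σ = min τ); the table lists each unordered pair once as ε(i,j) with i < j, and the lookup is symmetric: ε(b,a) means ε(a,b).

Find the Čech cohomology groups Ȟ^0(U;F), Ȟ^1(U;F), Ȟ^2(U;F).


Ȟ^0 = 0,  Ȟ^1 = Z ⊕ Z/2,  Ȟ^2 = 0

cover nerve:
  U12={p7} U14={p3} U15={p6} U16={p5} U23={p2} U34={p1,p9} U56={p8}
C dims 6,7; δ0: rk 6, SNF 1^5·2
Ȟ^0: (6−6)−0=0 ⇒ 0
Ȟ^1: (7−0)−6=1 plus torsion [2] ⇒ Z ⊕ Z/2
Ȟ^2: (0−0)−0=0 ⇒ 0


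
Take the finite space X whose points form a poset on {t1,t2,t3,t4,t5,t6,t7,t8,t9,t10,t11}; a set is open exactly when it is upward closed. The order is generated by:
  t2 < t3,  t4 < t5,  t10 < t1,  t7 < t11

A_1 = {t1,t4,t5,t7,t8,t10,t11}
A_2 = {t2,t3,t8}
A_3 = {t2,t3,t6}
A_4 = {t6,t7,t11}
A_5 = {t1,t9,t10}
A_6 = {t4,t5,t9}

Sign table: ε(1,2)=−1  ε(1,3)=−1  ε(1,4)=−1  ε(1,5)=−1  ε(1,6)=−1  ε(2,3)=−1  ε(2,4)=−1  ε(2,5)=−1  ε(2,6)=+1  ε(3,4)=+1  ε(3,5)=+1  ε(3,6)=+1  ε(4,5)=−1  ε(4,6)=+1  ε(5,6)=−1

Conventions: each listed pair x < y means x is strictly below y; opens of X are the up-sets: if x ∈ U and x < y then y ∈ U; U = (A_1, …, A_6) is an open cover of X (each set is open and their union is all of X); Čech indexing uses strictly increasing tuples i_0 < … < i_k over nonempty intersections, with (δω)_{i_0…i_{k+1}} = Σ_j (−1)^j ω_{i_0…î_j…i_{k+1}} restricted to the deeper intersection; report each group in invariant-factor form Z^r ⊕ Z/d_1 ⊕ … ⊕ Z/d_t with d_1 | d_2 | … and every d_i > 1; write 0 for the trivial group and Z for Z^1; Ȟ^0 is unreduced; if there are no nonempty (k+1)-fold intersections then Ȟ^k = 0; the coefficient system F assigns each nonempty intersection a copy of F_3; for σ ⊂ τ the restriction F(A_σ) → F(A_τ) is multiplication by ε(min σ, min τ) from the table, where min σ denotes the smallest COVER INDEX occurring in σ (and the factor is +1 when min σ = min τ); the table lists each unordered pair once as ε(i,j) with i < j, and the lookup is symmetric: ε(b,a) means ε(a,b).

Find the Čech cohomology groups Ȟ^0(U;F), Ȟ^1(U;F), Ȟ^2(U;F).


nerve simplices:
  A12={t8} A14={t7,t11} A15={t1,t10} A16={t4,t5} A23={t2,t3} A34={t6} A56={t9}
C dims 6,7; δ0: rk_F3 6
degree 0: 6−6−0 = 0 → Ȟ^0 ≅ 0
degree 1: 7−0−6 = 1 → Ȟ^1 ≅ Z/3
degree 2: 0−0−0 = 0 → Ȟ^2 ≅ 0

Ȟ^0 ≅ 0, Ȟ^1 ≅ Z/3 and Ȟ^2 ≅ 0


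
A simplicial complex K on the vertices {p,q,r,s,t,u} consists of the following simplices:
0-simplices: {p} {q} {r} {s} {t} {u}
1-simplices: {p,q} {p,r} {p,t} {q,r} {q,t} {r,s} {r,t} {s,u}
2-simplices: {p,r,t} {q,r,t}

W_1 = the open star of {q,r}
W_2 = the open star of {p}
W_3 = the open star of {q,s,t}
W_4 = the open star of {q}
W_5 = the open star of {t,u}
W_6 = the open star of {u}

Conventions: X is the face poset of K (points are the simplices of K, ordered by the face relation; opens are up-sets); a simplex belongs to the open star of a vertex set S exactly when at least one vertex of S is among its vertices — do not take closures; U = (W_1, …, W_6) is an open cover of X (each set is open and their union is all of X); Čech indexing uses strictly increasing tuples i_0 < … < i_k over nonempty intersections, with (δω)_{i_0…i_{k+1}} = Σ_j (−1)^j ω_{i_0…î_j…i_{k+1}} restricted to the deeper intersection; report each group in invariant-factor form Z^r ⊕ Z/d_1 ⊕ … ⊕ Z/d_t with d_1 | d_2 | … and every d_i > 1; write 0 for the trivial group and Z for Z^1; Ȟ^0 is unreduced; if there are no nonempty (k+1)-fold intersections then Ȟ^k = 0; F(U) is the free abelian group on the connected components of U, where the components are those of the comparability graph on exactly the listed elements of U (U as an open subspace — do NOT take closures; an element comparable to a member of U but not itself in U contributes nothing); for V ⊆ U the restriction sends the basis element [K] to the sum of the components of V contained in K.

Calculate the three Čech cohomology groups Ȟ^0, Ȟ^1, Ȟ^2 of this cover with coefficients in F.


nerve of the cover:
  W1={{q},{r},{p,q},{p,r},{q,r},{q,t},{r,s},{r,t},{p,r,t},{q,r,t}} W2={{p},{p,q},{p,r},{p,t},{p,r,t}} W3={{q},{s},{t},{p,q},{p,t},{q,r},{q,t},{r,s},{r,t},{s,u},{p,r,t},{q,r,t}} W4={{q},{p,q},{q,r},{q,t},{q,r,t}} W5={{t},{u},{p,t},{q,t},{r,t},{s,u},{p,r,t},{q,r,t}} W6={{u},{s,u}}
  W12={{p,q},{p,r},{p,r,t}} W13={{q},{p,q},{q,r},{q,t},{r,s},{r,t},{p,r,t},{q,r,t}} W14={{q},{p,q},{q,r},{q,t},{q,r,t}} W15={{q,t},{r,t},{p,r,t},{q,r,t}} W23={{p,q},{p,t},{p,r,t}} W24={{p,q}} W25={{p,t},{p,r,t}} W34={{q},{p,q},{q,r},{q,t},{q,r,t}} W35={{t},{p,t},{q,t},{r,t},{s,u},{p,r,t},{q,r,t}} W36={{s,u}} W45={{q,t},{q,r,t}} W56={{u},{s,u}}
  W123={{p,q},{p,r,t}} W124={{p,q}} W125={{p,r,t}} W134={{q},{p,q},{q,r},{q,t},{q,r,t}} W135={{q,t},{r,t},{p,r,t},{q,r,t}} W145={{q,t},{q,r,t}} W234={{p,q}} W235={{p,t},{p,r,t}} W345={{q,t},{q,r,t}} W356={{s,u}}
  W1234={{p,q}} W1235={{p,r,t}} W1345={{q,t},{q,r,t}}
components per intersection:
  W1: {{q},{r},{p,q},{p,r},{q,r},{q,t},{r,s},{r,t},{p,r,t},{q,r,t}}
  W2: {{p},{p,q},{p,r},{p,t},{p,r,t}}
  W3: {{q},{t},{p,q},{p,t},{q,r},{q,t},{r,t},{p,r,t},{q,r,t}} {{s},{r,s},{s,u}}
  W4: {{q},{p,q},{q,r},{q,t},{q,r,t}}
  W5: {{t},{p,t},{q,t},{r,t},{p,r,t},{q,r,t}} {{u},{s,u}}
  W6: {{u},{s,u}}
  W12: {{p,q}} {{p,r},{p,r,t}}
  W13: {{q},{p,q},{q,r},{q,t},{r,t},{p,r,t},{q,r,t}} {{r,s}}
  W14: {{q},{p,q},{q,r},{q,t},{q,r,t}}
  W15: {{q,t},{r,t},{p,r,t},{q,r,t}}
  W23: {{p,q}} {{p,t},{p,r,t}}
  W24: {{p,q}}
  W25: {{p,t},{p,r,t}}
  W34: {{q},{p,q},{q,r},{q,t},{q,r,t}}
  W35: {{t},{p,t},{q,t},{r,t},{p,r,t},{q,r,t}} {{s,u}}
  W36: {{s,u}}
  W45: {{q,t},{q,r,t}}
  W56: {{u},{s,u}}
  W123: {{p,q}} {{p,r,t}}
  W124: {{p,q}}
  W125: {{p,r,t}}
  W134: {{q},{p,q},{q,r},{q,t},{q,r,t}}
  W135: {{q,t},{r,t},{p,r,t},{q,r,t}}
  W145: {{q,t},{q,r,t}}
  W234: {{p,q}}
  W235: {{p,t},{p,r,t}}
  W345: {{q,t},{q,r,t}}
  W356: {{s,u}}
  W1234: {{p,q}}
  W1235: {{p,r,t}}
  W1345: {{q,t},{q,r,t}}
C dims 8,16,11,3; δ0: rk 7, SNF 1^7; δ1: rk 8, SNF 1^8; δ2: rk 3, SNF 1^3
Ȟ^0 = (8 − 7) − 0 = 1, so Ȟ^0 ≅ Z
Ȟ^1 = (16 − 8) − 7 = 1, so Ȟ^1 ≅ Z
Ȟ^2 = (11 − 3) − 8 = 0, so Ȟ^2 ≅ 0

Ȟ^0(U;F) ≅ Z; Ȟ^1(U;F) ≅ Z; Ȟ^2(U;F) ≅ 0


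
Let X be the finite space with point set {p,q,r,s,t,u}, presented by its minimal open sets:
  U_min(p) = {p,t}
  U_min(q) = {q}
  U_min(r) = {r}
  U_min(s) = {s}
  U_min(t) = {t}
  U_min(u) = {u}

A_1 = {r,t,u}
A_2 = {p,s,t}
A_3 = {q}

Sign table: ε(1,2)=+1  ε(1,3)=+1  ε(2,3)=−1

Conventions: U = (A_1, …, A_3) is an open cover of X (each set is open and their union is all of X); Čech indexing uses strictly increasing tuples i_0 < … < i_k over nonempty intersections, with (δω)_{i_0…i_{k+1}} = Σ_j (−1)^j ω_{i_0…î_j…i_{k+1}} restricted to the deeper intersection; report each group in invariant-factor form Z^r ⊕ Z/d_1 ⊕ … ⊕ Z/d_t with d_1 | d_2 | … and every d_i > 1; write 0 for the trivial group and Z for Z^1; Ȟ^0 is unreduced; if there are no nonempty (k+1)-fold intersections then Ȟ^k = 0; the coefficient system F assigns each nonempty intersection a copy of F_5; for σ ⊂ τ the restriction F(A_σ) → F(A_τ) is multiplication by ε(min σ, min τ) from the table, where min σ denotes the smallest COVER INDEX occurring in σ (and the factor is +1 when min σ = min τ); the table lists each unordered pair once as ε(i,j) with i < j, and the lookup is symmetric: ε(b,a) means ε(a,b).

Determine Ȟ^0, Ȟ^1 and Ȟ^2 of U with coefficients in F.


Ȟ^0 ≅ Z/5 ⊕ Z/5,  Ȟ^1 ≅ 0,  Ȟ^2 ≅ 0

nonempty intersections:
  A12={t}
C dims 3,1; δ0: rk_F5 1
Ȟ^0: (3−1)−0=2 ⇒ Z/5 ⊕ Z/5
Ȟ^1: (1−0)−1=0 ⇒ 0
Ȟ^2: (0−0)−0=0 ⇒ 0


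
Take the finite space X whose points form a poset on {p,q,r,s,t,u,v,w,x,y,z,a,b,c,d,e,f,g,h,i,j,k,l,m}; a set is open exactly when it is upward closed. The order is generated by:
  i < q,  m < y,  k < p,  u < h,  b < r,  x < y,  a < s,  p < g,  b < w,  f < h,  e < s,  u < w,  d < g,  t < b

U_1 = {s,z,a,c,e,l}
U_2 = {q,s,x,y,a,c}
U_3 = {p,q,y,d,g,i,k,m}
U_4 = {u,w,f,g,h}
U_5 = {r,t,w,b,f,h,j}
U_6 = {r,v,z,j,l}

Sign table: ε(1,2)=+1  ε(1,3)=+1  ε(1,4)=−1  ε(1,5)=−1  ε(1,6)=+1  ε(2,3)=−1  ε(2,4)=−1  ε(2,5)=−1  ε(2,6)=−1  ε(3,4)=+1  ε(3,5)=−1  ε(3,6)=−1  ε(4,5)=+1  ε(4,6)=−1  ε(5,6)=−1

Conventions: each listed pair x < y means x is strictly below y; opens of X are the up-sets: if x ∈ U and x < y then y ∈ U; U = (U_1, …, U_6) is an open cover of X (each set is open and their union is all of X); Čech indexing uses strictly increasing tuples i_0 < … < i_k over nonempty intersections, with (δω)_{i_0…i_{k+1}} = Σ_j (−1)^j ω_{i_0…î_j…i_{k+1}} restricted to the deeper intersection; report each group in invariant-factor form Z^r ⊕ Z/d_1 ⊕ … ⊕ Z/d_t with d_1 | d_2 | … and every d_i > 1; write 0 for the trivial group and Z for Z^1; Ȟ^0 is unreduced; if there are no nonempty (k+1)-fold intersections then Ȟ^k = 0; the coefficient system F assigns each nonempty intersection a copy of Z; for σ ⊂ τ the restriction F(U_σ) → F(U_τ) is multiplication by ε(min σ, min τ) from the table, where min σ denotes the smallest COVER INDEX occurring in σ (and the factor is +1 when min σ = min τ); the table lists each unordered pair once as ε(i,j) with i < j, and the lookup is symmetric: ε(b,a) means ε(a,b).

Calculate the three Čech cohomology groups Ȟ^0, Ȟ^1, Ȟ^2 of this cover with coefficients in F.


nonempty intersections:
  U12={s,a,c} U16={z,l} U23={q,y} U34={g} U45={w,f,h} U56={r,j}
C dims 6,6; δ0: rk 5, SNF 1^5
Ȟ^0: (6−5)−0=1 ⇒ Z
Ȟ^1: (6−0)−5=1 ⇒ Z
Ȟ^2: (0−0)−0=0 ⇒ 0

Ȟ^0 ≅ Z; Ȟ^1 ≅ Z; Ȟ^2 ≅ 0


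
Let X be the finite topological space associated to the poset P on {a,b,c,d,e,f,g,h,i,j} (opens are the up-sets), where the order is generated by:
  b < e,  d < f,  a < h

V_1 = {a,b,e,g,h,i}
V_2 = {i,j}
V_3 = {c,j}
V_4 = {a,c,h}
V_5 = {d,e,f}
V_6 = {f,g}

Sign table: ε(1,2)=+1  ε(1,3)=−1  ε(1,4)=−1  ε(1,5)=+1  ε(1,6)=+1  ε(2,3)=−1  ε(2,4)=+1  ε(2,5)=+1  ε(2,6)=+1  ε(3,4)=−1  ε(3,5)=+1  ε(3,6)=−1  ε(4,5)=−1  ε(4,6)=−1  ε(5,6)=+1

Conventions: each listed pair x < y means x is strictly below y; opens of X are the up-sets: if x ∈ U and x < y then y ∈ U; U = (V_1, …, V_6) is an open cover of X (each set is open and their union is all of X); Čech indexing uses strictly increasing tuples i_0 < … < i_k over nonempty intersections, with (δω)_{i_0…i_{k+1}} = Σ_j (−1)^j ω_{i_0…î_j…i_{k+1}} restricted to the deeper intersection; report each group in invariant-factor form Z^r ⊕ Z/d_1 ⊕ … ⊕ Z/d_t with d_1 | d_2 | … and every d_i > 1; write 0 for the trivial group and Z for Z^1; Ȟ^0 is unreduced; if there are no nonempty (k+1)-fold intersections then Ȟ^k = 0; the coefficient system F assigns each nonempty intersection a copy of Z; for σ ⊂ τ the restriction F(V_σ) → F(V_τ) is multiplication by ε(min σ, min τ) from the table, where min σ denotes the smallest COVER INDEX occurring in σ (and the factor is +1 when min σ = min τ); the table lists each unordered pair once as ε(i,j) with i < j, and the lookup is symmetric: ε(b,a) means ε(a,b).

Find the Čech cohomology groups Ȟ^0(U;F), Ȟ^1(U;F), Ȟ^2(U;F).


Ȟ^0(U;F) ≅ 0, Ȟ^1(U;F) ≅ Z ⊕ Z/2 and Ȟ^2(U;F) ≅ 0

nerve simplices:
  V12={i} V14={a,h} V15={e} V16={g} V23={j} V34={c} V56={f}
C dims 6,7; δ0: rk 6, SNF 1^5·2
degree 0: 6−6−0 = 0 → Ȟ^0 ≅ 0
degree 1: 7−0−6 = 1 plus torsion [2] → Ȟ^1 ≅ Z ⊕ Z/2
degree 2: 0−0−0 = 0 → Ȟ^2 ≅ 0


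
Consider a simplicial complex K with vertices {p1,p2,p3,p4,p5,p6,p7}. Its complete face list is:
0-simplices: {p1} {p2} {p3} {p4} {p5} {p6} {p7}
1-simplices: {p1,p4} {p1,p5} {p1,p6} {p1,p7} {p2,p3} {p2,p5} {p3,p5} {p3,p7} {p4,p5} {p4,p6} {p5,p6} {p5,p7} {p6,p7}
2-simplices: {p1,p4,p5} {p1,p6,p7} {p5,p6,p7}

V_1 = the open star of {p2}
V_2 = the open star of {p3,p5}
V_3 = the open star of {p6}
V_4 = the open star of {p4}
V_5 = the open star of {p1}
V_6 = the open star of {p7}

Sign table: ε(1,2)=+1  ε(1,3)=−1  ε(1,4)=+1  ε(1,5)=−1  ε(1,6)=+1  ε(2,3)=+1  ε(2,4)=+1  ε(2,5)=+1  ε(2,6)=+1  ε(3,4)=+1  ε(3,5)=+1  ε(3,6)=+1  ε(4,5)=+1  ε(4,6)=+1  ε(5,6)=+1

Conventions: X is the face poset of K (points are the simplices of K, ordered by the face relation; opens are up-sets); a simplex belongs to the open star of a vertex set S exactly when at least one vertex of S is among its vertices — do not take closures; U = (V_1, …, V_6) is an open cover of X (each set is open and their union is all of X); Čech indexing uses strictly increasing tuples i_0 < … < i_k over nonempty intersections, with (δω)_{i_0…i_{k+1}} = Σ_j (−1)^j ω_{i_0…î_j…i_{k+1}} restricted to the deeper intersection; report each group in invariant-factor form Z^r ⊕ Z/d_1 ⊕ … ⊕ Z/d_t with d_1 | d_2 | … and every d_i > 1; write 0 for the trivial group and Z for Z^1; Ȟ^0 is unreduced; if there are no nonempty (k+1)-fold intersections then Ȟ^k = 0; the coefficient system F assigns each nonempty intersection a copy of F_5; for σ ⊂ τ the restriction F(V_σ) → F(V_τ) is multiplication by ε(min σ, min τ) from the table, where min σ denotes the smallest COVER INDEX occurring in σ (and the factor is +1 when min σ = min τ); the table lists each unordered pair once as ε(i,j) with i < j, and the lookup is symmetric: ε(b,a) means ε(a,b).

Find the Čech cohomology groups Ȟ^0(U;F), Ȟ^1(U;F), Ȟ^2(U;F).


Ȟ^0(U;F) ≅ Z/5, Ȟ^1(U;F) ≅ Z/5 ⊕ Z/5 and Ȟ^2(U;F) ≅ 0

nerve simplices:
  V1={{p2},{p2,p3},{p2,p5}} V2={{p3},{p5},{p1,p5},{p2,p3},{p2,p5},{p3,p5},{p3,p7},{p4,p5},{p5,p6},{p5,p7},{p1,p4,p5},{p5,p6,p7}} V3={{p6},{p1,p6},{p4,p6},{p5,p6},{p6,p7},{p1,p6,p7},{p5,p6,p7}} V4={{p4},{p1,p4},{p4,p5},{p4,p6},{p1,p4,p5}} V5={{p1},{p1,p4},{p1,p5},{p1,p6},{p1,p7},{p1,p4,p5},{p1,p6,p7}} V6={{p7},{p1,p7},{p3,p7},{p5,p7},{p6,p7},{p1,p6,p7},{p5,p6,p7}}
  V12={{p2,p3},{p2,p5}} V23={{p5,p6},{p5,p6,p7}} V24={{p4,p5},{p1,p4,p5}} V25={{p1,p5},{p1,p4,p5}} V26={{p3,p7},{p5,p7},{p5,p6,p7}} V34={{p4,p6}} V35={{p1,p6},{p1,p6,p7}} V36={{p6,p7},{p1,p6,p7},{p5,p6,p7}} V45={{p1,p4},{p1,p4,p5}} V56={{p1,p7},{p1,p6,p7}}
  V236={{p5,p6,p7}} V245={{p1,p4,p5}} V356={{p1,p6,p7}}
C dims 6,10,3; δ0: rk_F5 5; δ1: rk_F5 3
degree 0: 6−5−0 = 1 → Ȟ^0 ≅ Z/5
degree 1: 10−3−5 = 2 → Ȟ^1 ≅ Z/5 ⊕ Z/5
degree 2: 3−0−3 = 0 → Ȟ^2 ≅ 0


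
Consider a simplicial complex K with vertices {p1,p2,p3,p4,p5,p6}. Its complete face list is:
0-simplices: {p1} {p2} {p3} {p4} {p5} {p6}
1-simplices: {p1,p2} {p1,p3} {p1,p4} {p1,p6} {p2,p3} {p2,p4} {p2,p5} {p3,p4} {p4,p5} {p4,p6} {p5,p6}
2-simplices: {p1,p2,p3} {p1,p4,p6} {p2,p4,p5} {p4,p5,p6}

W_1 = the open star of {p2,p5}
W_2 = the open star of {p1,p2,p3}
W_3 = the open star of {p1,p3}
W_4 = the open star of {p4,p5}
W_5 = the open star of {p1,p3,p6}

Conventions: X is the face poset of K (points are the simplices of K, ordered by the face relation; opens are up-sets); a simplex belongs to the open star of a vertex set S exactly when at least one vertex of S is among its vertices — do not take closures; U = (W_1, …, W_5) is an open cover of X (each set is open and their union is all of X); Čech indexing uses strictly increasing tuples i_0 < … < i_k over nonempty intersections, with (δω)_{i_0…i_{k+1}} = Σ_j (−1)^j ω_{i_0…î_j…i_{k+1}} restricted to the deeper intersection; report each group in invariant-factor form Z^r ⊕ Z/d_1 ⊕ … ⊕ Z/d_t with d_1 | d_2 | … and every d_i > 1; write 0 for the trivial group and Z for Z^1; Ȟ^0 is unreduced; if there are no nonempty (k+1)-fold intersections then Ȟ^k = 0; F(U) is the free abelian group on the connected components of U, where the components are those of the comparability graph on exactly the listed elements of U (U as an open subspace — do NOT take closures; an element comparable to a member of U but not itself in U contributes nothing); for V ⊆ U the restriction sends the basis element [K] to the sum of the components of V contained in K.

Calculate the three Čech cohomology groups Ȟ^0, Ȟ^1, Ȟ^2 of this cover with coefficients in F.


Ȟ^0 ≅ Z, Ȟ^1 ≅ Z^2 and Ȟ^2 ≅ 0

nonempty intersections:
  W1={{p2},{p5},{p1,p2},{p2,p3},{p2,p4},{p2,p5},{p4,p5},{p5,p6},{p1,p2,p3},{p2,p4,p5},{p4,p5,p6}} W2={{p1},{p2},{p3},{p1,p2},{p1,p3},{p1,p4},{p1,p6},{p2,p3},{p2,p4},{p2,p5},{p3,p4},{p1,p2,p3},{p1,p4,p6},{p2,p4,p5}} W3={{p1},{p3},{p1,p2},{p1,p3},{p1,p4},{p1,p6},{p2,p3},{p3,p4},{p1,p2,p3},{p1,p4,p6}} W4={{p4},{p5},{p1,p4},{p2,p4},{p2,p5},{p3,p4},{p4,p5},{p4,p6},{p5,p6},{p1,p4,p6},{p2,p4,p5},{p4,p5,p6}} W5={{p1},{p3},{p6},{p1,p2},{p1,p3},{p1,p4},{p1,p6},{p2,p3},{p3,p4},{p4,p6},{p5,p6},{p1,p2,p3},{p1,p4,p6},{p4,p5,p6}}
  W12={{p2},{p1,p2},{p2,p3},{p2,p4},{p2,p5},{p1,p2,p3},{p2,p4,p5}} W13={{p1,p2},{p2,p3},{p1,p2,p3}} W14={{p5},{p2,p4},{p2,p5},{p4,p5},{p5,p6},{p2,p4,p5},{p4,p5,p6}} W15={{p1,p2},{p2,p3},{p5,p6},{p1,p2,p3},{p4,p5,p6}} W23={{p1},{p3},{p1,p2},{p1,p3},{p1,p4},{p1,p6},{p2,p3},{p3,p4},{p1,p2,p3},{p1,p4,p6}} W24={{p1,p4},{p2,p4},{p2,p5},{p3,p4},{p1,p4,p6},{p2,p4,p5}} W25={{p1},{p3},{p1,p2},{p1,p3},{p1,p4},{p1,p6},{p2,p3},{p3,p4},{p1,p2,p3},{p1,p4,p6}} W34={{p1,p4},{p3,p4},{p1,p4,p6}} W35={{p1},{p3},{p1,p2},{p1,p3},{p1,p4},{p1,p6},{p2,p3},{p3,p4},{p1,p2,p3},{p1,p4,p6}} W45={{p1,p4},{p3,p4},{p4,p6},{p5,p6},{p1,p4,p6},{p4,p5,p6}}
  W123={{p1,p2},{p2,p3},{p1,p2,p3}} W124={{p2,p4},{p2,p5},{p2,p4,p5}} W125={{p1,p2},{p2,p3},{p1,p2,p3}} W135={{p1,p2},{p2,p3},{p1,p2,p3}} W145={{p5,p6},{p4,p5,p6}} W234={{p1,p4},{p3,p4},{p1,p4,p6}} W235={{p1},{p3},{p1,p2},{p1,p3},{p1,p4},{p1,p6},{p2,p3},{p3,p4},{p1,p2,p3},{p1,p4,p6}} W245={{p1,p4},{p3,p4},{p1,p4,p6}} W345={{p1,p4},{p3,p4},{p1,p4,p6}}
  W1235={{p1,p2},{p2,p3},{p1,p2,p3}} W2345={{p1,p4},{p3,p4},{p1,p4,p6}}
components per intersection:
  W1: {{p2},{p5},{p1,p2},{p2,p3},{p2,p4},{p2,p5},{p4,p5},{p5,p6},{p1,p2,p3},{p2,p4,p5},{p4,p5,p6}}
  W2: {{p1},{p2},{p3},{p1,p2},{p1,p3},{p1,p4},{p1,p6},{p2,p3},{p2,p4},{p2,p5},{p3,p4},{p1,p2,p3},{p1,p4,p6},{p2,p4,p5}}
  W3: {{p1},{p3},{p1,p2},{p1,p3},{p1,p4},{p1,p6},{p2,p3},{p3,p4},{p1,p2,p3},{p1,p4,p6}}
  W4: {{p4},{p5},{p1,p4},{p2,p4},{p2,p5},{p3,p4},{p4,p5},{p4,p6},{p5,p6},{p1,p4,p6},{p2,p4,p5},{p4,p5,p6}}
  W5: {{p1},{p3},{p6},{p1,p2},{p1,p3},{p1,p4},{p1,p6},{p2,p3},{p3,p4},{p4,p6},{p5,p6},{p1,p2,p3},{p1,p4,p6},{p4,p5,p6}}
  W12: {{p2},{p1,p2},{p2,p3},{p2,p4},{p2,p5},{p1,p2,p3},{p2,p4,p5}}
  W13: {{p1,p2},{p2,p3},{p1,p2,p3}}
  W14: {{p5},{p2,p4},{p2,p5},{p4,p5},{p5,p6},{p2,p4,p5},{p4,p5,p6}}
  W15: {{p1,p2},{p2,p3},{p1,p2,p3}} {{p5,p6},{p4,p5,p6}}
  W23: {{p1},{p3},{p1,p2},{p1,p3},{p1,p4},{p1,p6},{p2,p3},{p3,p4},{p1,p2,p3},{p1,p4,p6}}
  W24: {{p1,p4},{p1,p4,p6}} {{p2,p4},{p2,p5},{p2,p4,p5}} {{p3,p4}}
  W25: {{p1},{p3},{p1,p2},{p1,p3},{p1,p4},{p1,p6},{p2,p3},{p3,p4},{p1,p2,p3},{p1,p4,p6}}
  W34: {{p1,p4},{p1,p4,p6}} {{p3,p4}}
  W35: {{p1},{p3},{p1,p2},{p1,p3},{p1,p4},{p1,p6},{p2,p3},{p3,p4},{p1,p2,p3},{p1,p4,p6}}
  W45: {{p1,p4},{p4,p6},{p5,p6},{p1,p4,p6},{p4,p5,p6}} {{p3,p4}}
  W123: {{p1,p2},{p2,p3},{p1,p2,p3}}
  W124: {{p2,p4},{p2,p5},{p2,p4,p5}}
  W125: {{p1,p2},{p2,p3},{p1,p2,p3}}
  W135: {{p1,p2},{p2,p3},{p1,p2,p3}}
  W145: {{p5,p6},{p4,p5,p6}}
  W234: {{p1,p4},{p1,p4,p6}} {{p3,p4}}
  W235: {{p1},{p3},{p1,p2},{p1,p3},{p1,p4},{p1,p6},{p2,p3},{p3,p4},{p1,p2,p3},{p1,p4,p6}}
  W245: {{p1,p4},{p1,p4,p6}} {{p3,p4}}
  W345: {{p1,p4},{p1,p4,p6}} {{p3,p4}}
  W1235: {{p1,p2},{p2,p3},{p1,p2,p3}}
  W2345: {{p1,p4},{p1,p4,p6}} {{p3,p4}}
C dims 5,15,12,3; δ0: rk 4, SNF 1^4; δ1: rk 9, SNF 1^9; δ2: rk 3, SNF 1^3
Ȟ^0: (5−4)−0=1 ⇒ Z
Ȟ^1: (15−9)−4=2 ⇒ Z^2
Ȟ^2: (12−3)−9=0 ⇒ 0
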